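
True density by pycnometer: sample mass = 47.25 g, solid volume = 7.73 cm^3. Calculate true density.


TD = 47.25 / 7.73 = 6.113 g/cm^3

6.113


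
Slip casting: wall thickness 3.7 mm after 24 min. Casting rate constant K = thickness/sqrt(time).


K = 3.7 / sqrt(24) = 3.7 / 4.899 = 0.755 mm/min^0.5

0.755


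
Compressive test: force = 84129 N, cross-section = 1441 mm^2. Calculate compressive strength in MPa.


CS = 84129 / 1441 = 58.4 MPa

58.4


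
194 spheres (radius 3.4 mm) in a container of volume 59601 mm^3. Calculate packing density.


V_sphere = 4/3*pi*3.4^3 = 164.6362 mm^3
Total V = 194*164.6362 = 31939.4228 mm^3
PD = 31939.4228 / 59601 = 0.536

0.536


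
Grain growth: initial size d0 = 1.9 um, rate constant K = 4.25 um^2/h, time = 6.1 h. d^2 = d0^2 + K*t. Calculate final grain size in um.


d^2 = 1.9^2 + 4.25*6.1 = 29.535
d = sqrt(29.535) = 5.43 um

5.43


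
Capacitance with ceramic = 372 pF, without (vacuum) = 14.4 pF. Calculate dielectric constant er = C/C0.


er = 372 / 14.4 = 25.83

25.83


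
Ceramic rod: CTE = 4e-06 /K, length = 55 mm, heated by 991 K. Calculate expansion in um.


dL = 4e-06 * 55 * 991 * 1000 = 218.02 um

218.02


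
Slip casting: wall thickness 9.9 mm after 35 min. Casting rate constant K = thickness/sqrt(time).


K = 9.9 / sqrt(35) = 9.9 / 5.9161 = 1.673 mm/min^0.5

1.673


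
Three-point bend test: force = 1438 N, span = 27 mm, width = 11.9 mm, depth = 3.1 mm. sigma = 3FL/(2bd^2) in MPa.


sigma = 3*1438*27/(2*11.9*3.1^2) = 509.3 MPa

509.3


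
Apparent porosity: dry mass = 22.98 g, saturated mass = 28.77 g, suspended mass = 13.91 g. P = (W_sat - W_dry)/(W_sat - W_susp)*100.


P = (28.77 - 22.98) / (28.77 - 13.91) * 100 = 5.79 / 14.86 * 100 = 39.0%

39.0


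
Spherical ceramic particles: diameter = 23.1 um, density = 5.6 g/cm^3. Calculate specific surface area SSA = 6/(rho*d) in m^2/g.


SSA = 6 / (5.6 * 23.1) = 0.046 m^2/g

0.046


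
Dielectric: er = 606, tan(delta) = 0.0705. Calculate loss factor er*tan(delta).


Loss = 606 * 0.0705 = 42.723

42.723


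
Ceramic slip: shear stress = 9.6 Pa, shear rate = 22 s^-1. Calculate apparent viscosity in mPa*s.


eta = tau/gamma * 1000 = 9.6/22 * 1000 = 436.4 mPa*s

436.4


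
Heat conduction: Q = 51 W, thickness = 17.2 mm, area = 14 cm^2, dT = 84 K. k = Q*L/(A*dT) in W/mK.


k = 51*17.2/1000/(14/10000*84) = 7.46 W/mK

7.46


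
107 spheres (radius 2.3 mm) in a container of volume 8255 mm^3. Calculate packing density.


V_sphere = 4/3*pi*2.3^3 = 50.965 mm^3
Total V = 107*50.965 = 5453.255 mm^3
PD = 5453.255 / 8255 = 0.661

0.661


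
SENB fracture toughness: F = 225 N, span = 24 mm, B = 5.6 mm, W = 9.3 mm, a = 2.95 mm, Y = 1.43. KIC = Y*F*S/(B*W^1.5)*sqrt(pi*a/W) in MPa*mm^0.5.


KIC = 1.43*225*24/(5.6*9.3^1.5)*sqrt(pi*2.95/9.3) = 48.54

48.54


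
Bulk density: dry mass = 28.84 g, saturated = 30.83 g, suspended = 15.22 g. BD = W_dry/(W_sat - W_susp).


BD = 28.84 / (30.83 - 15.22) = 28.84 / 15.61 = 1.848 g/cm^3

1.848


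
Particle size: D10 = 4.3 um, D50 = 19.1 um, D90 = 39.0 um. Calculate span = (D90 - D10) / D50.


Span = (39.0 - 4.3) / 19.1 = 34.7 / 19.1 = 1.817

1.817


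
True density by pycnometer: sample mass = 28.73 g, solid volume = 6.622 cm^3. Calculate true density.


TD = 28.73 / 6.622 = 4.339 g/cm^3

4.339


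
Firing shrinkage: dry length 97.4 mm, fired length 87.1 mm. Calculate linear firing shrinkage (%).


FS = (97.4 - 87.1) / 97.4 * 100 = 10.57%

10.57


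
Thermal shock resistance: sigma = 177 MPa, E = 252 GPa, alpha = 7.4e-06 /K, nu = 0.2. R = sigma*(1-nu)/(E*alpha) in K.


R = 177*(1-0.2)/(252*1000*7.4e-06) = 76 K

76


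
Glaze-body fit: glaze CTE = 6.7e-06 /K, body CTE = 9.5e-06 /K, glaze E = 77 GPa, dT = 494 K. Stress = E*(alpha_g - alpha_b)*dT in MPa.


Stress = 77*1000*(6.7e-06 - 9.5e-06)*494 = -106.5 MPa

-106.5


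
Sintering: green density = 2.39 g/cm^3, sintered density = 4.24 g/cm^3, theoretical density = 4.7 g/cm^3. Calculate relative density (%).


Relative = 4.24 / 4.7 * 100 = 90.2%

90.2


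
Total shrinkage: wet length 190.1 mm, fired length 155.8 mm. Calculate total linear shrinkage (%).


TS = (190.1 - 155.8) / 190.1 * 100 = 18.04%

18.04


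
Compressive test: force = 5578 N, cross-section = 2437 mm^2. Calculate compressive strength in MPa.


CS = 5578 / 2437 = 2.3 MPa

2.3


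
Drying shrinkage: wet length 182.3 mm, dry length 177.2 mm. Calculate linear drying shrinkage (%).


DS = (182.3 - 177.2) / 182.3 * 100 = 2.8%

2.8


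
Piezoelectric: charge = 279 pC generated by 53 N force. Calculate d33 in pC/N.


d33 = 279 / 53 = 5.3 pC/N

5.3


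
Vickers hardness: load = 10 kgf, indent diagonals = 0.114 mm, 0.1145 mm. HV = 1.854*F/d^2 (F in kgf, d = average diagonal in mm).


d_avg = (0.114+0.1145)/2 = 0.11425 mm
HV = 1.854*10/0.11425^2 = 1420

1420


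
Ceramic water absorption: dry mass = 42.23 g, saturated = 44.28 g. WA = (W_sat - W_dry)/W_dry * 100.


WA = (44.28 - 42.23) / 42.23 * 100 = 4.85%

4.85


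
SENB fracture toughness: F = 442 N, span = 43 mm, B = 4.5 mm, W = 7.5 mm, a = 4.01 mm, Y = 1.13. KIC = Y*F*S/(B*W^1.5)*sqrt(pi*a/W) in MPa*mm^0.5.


KIC = 1.13*442*43/(4.5*7.5^1.5)*sqrt(pi*4.01/7.5) = 301.15

301.15


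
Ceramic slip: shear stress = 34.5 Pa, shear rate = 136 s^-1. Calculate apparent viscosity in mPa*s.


eta = tau/gamma * 1000 = 34.5/136 * 1000 = 253.7 mPa*s

253.7


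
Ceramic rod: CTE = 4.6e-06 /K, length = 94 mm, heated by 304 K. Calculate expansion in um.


dL = 4.6e-06 * 94 * 304 * 1000 = 131.45 um

131.45


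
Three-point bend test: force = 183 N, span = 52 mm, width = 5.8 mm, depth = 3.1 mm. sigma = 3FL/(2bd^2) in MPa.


sigma = 3*183*52/(2*5.8*3.1^2) = 256.1 MPa

256.1


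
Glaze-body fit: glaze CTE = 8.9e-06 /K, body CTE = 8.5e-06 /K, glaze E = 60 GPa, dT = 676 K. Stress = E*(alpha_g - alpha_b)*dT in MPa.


Stress = 60*1000*(8.9e-06 - 8.5e-06)*676 = 16.2 MPa

16.2


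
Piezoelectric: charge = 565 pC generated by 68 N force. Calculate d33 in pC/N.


d33 = 565 / 68 = 8.3 pC/N

8.3


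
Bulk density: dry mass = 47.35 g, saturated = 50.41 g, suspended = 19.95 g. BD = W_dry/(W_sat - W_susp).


BD = 47.35 / (50.41 - 19.95) = 47.35 / 30.46 = 1.554 g/cm^3

1.554


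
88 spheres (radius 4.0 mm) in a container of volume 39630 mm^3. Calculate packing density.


V_sphere = 4/3*pi*4.0^3 = 268.0826 mm^3
Total V = 88*268.0826 = 23591.2688 mm^3
PD = 23591.2688 / 39630 = 0.595

0.595


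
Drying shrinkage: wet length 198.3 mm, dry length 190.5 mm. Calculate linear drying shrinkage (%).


DS = (198.3 - 190.5) / 198.3 * 100 = 3.93%

3.93


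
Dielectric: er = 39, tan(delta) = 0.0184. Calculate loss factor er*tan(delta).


Loss = 39 * 0.0184 = 0.718

0.718


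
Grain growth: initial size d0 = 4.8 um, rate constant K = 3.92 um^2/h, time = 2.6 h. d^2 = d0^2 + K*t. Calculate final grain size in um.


d^2 = 4.8^2 + 3.92*2.6 = 33.232
d = sqrt(33.232) = 5.76 um

5.76


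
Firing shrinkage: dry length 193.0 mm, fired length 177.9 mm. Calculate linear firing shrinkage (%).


FS = (193.0 - 177.9) / 193.0 * 100 = 7.82%

7.82


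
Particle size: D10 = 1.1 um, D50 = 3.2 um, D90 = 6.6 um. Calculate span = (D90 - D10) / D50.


Span = (6.6 - 1.1) / 3.2 = 5.5 / 3.2 = 1.719

1.719


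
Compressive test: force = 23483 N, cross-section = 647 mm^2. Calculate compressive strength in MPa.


CS = 23483 / 647 = 36.3 MPa

36.3


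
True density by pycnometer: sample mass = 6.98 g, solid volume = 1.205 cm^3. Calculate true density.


TD = 6.98 / 1.205 = 5.793 g/cm^3

5.793


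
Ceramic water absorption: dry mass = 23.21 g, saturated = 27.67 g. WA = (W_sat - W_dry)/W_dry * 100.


WA = (27.67 - 23.21) / 23.21 * 100 = 19.22%

19.22


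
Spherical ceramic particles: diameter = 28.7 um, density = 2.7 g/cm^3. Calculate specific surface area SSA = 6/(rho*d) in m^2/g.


SSA = 6 / (2.7 * 28.7) = 0.077 m^2/g

0.077


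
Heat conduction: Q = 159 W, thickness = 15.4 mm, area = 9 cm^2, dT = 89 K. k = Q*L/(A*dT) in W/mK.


k = 159*15.4/1000/(9/10000*89) = 30.57 W/mK

30.57


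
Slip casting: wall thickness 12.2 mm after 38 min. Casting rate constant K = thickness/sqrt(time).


K = 12.2 / sqrt(38) = 12.2 / 6.1644 = 1.979 mm/min^0.5

1.979


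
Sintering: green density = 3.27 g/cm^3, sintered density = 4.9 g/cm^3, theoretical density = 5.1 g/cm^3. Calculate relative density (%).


Relative = 4.9 / 5.1 * 100 = 96.1%

96.1


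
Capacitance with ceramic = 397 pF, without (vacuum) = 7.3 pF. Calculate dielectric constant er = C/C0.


er = 397 / 7.3 = 54.38

54.38


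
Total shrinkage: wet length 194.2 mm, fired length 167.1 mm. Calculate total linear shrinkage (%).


TS = (194.2 - 167.1) / 194.2 * 100 = 13.95%

13.95


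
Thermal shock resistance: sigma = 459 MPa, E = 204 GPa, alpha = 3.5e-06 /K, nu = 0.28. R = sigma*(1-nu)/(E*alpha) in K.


R = 459*(1-0.28)/(204*1000*3.5e-06) = 463 K

463


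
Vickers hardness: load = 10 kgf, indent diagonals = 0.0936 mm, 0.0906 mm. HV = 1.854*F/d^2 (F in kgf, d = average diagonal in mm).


d_avg = (0.0936+0.0906)/2 = 0.0921 mm
HV = 1.854*10/0.0921^2 = 2186

2186


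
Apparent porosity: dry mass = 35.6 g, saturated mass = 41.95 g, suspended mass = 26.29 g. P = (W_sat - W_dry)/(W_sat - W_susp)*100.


P = (41.95 - 35.6) / (41.95 - 26.29) * 100 = 6.35 / 15.66 * 100 = 40.5%

40.5


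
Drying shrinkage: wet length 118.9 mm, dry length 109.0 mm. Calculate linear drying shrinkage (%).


DS = (118.9 - 109.0) / 118.9 * 100 = 8.33%

8.33


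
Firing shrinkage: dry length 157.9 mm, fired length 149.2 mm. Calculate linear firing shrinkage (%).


FS = (157.9 - 149.2) / 157.9 * 100 = 5.51%

5.51


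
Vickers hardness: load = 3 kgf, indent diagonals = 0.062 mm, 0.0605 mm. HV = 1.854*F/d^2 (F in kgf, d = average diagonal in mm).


d_avg = (0.062+0.0605)/2 = 0.06125 mm
HV = 1.854*3/0.06125^2 = 1483

1483


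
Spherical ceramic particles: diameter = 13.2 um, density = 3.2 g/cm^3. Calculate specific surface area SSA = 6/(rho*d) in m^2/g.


SSA = 6 / (3.2 * 13.2) = 0.142 m^2/g

0.142


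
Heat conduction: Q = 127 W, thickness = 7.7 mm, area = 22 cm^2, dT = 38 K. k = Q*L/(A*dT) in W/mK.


k = 127*7.7/1000/(22/10000*38) = 11.7 W/mK

11.7


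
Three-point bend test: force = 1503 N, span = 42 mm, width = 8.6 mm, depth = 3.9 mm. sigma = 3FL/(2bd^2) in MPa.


sigma = 3*1503*42/(2*8.6*3.9^2) = 723.9 MPa

723.9


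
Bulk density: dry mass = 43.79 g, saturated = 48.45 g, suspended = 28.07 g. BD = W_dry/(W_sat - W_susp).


BD = 43.79 / (48.45 - 28.07) = 43.79 / 20.38 = 2.149 g/cm^3

2.149


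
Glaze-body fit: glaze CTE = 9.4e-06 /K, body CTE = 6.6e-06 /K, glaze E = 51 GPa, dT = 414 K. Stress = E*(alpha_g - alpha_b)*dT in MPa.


Stress = 51*1000*(9.4e-06 - 6.6e-06)*414 = 59.1 MPa

59.1


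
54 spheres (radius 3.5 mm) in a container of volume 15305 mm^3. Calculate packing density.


V_sphere = 4/3*pi*3.5^3 = 179.5944 mm^3
Total V = 54*179.5944 = 9698.0976 mm^3
PD = 9698.0976 / 15305 = 0.634

0.634


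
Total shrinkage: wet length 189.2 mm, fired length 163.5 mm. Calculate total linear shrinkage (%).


TS = (189.2 - 163.5) / 189.2 * 100 = 13.58%

13.58


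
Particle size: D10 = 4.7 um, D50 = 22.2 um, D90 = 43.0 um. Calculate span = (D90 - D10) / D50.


Span = (43.0 - 4.7) / 22.2 = 38.3 / 22.2 = 1.725

1.725


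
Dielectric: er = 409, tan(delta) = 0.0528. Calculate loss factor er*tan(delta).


Loss = 409 * 0.0528 = 21.595

21.595


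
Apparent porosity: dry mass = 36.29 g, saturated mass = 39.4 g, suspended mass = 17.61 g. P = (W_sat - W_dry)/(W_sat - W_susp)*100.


P = (39.4 - 36.29) / (39.4 - 17.61) * 100 = 3.11 / 21.79 * 100 = 14.3%

14.3


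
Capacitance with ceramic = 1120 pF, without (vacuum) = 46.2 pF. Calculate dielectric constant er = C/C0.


er = 1120 / 46.2 = 24.24

24.24


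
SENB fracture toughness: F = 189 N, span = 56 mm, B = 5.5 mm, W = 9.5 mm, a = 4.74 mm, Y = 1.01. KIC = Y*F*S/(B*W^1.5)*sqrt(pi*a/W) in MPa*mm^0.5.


KIC = 1.01*189*56/(5.5*9.5^1.5)*sqrt(pi*4.74/9.5) = 83.1

83.1


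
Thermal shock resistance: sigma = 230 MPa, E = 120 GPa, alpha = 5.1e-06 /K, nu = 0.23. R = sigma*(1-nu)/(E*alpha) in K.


R = 230*(1-0.23)/(120*1000*5.1e-06) = 289 K

289


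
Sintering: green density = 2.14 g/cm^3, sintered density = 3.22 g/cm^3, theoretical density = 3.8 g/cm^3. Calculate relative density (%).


Relative = 3.22 / 3.8 * 100 = 84.7%

84.7


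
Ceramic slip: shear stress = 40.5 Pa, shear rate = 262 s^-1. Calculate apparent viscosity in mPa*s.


eta = tau/gamma * 1000 = 40.5/262 * 1000 = 154.6 mPa*s

154.6


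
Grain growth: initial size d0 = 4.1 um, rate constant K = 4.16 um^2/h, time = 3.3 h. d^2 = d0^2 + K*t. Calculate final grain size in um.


d^2 = 4.1^2 + 4.16*3.3 = 30.538
d = sqrt(30.538) = 5.53 um

5.53


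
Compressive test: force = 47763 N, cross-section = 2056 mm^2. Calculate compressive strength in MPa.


CS = 47763 / 2056 = 23.2 MPa

23.2


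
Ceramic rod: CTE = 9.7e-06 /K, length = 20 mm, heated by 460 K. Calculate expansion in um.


dL = 9.7e-06 * 20 * 460 * 1000 = 89.24 um

89.24


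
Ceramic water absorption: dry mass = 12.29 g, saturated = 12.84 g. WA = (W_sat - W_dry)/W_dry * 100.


WA = (12.84 - 12.29) / 12.29 * 100 = 4.48%

4.48


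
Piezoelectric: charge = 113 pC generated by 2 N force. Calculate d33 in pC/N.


d33 = 113 / 2 = 56.5 pC/N

56.5


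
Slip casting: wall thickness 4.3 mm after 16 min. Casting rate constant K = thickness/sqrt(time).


K = 4.3 / sqrt(16) = 4.3 / 4.0 = 1.075 mm/min^0.5

1.075


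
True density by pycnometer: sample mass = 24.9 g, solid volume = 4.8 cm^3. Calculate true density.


TD = 24.9 / 4.8 = 5.188 g/cm^3

5.188


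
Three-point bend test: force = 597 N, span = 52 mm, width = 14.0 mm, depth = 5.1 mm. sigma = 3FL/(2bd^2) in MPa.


sigma = 3*597*52/(2*14.0*5.1^2) = 127.9 MPa

127.9


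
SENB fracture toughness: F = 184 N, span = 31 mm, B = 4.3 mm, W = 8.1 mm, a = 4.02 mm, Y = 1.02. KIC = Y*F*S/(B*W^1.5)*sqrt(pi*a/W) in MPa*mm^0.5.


KIC = 1.02*184*31/(4.3*8.1^1.5)*sqrt(pi*4.02/8.1) = 73.29

73.29


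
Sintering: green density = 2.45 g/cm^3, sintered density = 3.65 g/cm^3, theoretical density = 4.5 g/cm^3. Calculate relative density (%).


Relative = 3.65 / 4.5 * 100 = 81.1%

81.1


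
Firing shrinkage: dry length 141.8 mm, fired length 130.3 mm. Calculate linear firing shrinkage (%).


FS = (141.8 - 130.3) / 141.8 * 100 = 8.11%

8.11


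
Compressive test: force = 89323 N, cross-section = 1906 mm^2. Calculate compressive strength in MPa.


CS = 89323 / 1906 = 46.9 MPa

46.9


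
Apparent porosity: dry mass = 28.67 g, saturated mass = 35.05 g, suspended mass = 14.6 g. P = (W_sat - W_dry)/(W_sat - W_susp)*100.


P = (35.05 - 28.67) / (35.05 - 14.6) * 100 = 6.38 / 20.45 * 100 = 31.2%

31.2


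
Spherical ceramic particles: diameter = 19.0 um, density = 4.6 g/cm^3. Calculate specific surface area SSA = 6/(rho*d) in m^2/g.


SSA = 6 / (4.6 * 19.0) = 0.069 m^2/g

0.069


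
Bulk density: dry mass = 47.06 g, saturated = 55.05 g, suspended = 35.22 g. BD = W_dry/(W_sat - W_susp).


BD = 47.06 / (55.05 - 35.22) = 47.06 / 19.83 = 2.373 g/cm^3

2.373


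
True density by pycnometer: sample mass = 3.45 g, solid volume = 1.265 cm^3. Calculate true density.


TD = 3.45 / 1.265 = 2.727 g/cm^3

2.727


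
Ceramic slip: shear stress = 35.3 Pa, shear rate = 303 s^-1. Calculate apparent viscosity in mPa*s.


eta = tau/gamma * 1000 = 35.3/303 * 1000 = 116.5 mPa*s

116.5


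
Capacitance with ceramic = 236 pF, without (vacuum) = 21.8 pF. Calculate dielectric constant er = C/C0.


er = 236 / 21.8 = 10.83

10.83


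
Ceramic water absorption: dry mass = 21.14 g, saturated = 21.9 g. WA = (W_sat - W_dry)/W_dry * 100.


WA = (21.9 - 21.14) / 21.14 * 100 = 3.6%

3.6


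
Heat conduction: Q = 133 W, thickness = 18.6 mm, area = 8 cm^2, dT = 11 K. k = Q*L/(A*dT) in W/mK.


k = 133*18.6/1000/(8/10000*11) = 281.11 W/mK

281.11


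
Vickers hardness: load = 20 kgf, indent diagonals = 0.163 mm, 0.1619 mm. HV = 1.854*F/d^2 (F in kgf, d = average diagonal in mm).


d_avg = (0.163+0.1619)/2 = 0.16245 mm
HV = 1.854*20/0.16245^2 = 1405

1405


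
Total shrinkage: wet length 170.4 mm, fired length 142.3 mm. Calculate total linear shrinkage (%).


TS = (170.4 - 142.3) / 170.4 * 100 = 16.49%

16.49


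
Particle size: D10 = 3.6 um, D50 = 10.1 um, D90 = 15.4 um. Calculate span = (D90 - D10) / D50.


Span = (15.4 - 3.6) / 10.1 = 11.8 / 10.1 = 1.168

1.168


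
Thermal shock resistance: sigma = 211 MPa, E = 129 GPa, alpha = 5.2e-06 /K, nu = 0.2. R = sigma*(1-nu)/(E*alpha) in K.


R = 211*(1-0.2)/(129*1000*5.2e-06) = 252 K

252


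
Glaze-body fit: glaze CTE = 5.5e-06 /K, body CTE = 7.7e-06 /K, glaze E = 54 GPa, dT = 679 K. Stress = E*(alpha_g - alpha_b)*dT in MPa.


Stress = 54*1000*(5.5e-06 - 7.7e-06)*679 = -80.7 MPa

-80.7


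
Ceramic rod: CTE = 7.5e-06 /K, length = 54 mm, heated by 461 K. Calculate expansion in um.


dL = 7.5e-06 * 54 * 461 * 1000 = 186.705 um

186.705


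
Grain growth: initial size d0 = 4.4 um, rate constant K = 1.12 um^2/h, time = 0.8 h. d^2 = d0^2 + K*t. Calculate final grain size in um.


d^2 = 4.4^2 + 1.12*0.8 = 20.256
d = sqrt(20.256) = 4.5 um

4.5


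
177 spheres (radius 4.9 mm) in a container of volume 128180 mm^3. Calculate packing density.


V_sphere = 4/3*pi*4.9^3 = 492.807 mm^3
Total V = 177*492.807 = 87226.839 mm^3
PD = 87226.839 / 128180 = 0.681

0.681


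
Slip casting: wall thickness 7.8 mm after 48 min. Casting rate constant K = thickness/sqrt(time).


K = 7.8 / sqrt(48) = 7.8 / 6.9282 = 1.126 mm/min^0.5

1.126


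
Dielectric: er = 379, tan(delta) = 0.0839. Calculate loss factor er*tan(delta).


Loss = 379 * 0.0839 = 31.798

31.798


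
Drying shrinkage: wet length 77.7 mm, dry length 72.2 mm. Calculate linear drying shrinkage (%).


DS = (77.7 - 72.2) / 77.7 * 100 = 7.08%

7.08


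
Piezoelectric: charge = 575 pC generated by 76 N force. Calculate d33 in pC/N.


d33 = 575 / 76 = 7.6 pC/N

7.6


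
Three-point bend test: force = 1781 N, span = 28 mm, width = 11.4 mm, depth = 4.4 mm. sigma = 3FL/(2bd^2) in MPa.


sigma = 3*1781*28/(2*11.4*4.4^2) = 338.9 MPa

338.9


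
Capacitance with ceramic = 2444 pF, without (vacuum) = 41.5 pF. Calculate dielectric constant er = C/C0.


er = 2444 / 41.5 = 58.89

58.89


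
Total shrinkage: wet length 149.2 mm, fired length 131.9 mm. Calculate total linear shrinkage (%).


TS = (149.2 - 131.9) / 149.2 * 100 = 11.6%

11.6


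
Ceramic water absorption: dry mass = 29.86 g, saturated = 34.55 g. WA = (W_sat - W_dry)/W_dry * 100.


WA = (34.55 - 29.86) / 29.86 * 100 = 15.71%

15.71


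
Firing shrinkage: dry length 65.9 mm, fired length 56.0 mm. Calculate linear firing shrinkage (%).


FS = (65.9 - 56.0) / 65.9 * 100 = 15.02%

15.02


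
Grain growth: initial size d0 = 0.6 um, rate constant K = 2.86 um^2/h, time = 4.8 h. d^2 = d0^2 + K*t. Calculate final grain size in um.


d^2 = 0.6^2 + 2.86*4.8 = 14.088
d = sqrt(14.088) = 3.75 um

3.75


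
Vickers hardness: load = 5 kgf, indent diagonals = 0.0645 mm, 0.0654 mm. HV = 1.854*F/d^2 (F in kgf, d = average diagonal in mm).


d_avg = (0.0645+0.0654)/2 = 0.06495 mm
HV = 1.854*5/0.06495^2 = 2197

2197


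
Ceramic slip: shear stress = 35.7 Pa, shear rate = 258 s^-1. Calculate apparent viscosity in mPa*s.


eta = tau/gamma * 1000 = 35.7/258 * 1000 = 138.4 mPa*s

138.4


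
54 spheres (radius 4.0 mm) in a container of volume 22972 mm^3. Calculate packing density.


V_sphere = 4/3*pi*4.0^3 = 268.0826 mm^3
Total V = 54*268.0826 = 14476.4604 mm^3
PD = 14476.4604 / 22972 = 0.63

0.63


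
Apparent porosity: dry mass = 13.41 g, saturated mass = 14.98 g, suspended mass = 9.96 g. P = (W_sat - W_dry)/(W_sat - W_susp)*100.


P = (14.98 - 13.41) / (14.98 - 9.96) * 100 = 1.57 / 5.02 * 100 = 31.3%

31.3


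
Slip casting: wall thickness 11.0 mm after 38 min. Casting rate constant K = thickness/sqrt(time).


K = 11.0 / sqrt(38) = 11.0 / 6.1644 = 1.784 mm/min^0.5

1.784


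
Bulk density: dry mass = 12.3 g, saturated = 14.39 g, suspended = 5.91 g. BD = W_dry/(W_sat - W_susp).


BD = 12.3 / (14.39 - 5.91) = 12.3 / 8.48 = 1.45 g/cm^3

1.45


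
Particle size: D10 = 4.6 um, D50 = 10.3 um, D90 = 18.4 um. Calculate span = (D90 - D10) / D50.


Span = (18.4 - 4.6) / 10.3 = 13.8 / 10.3 = 1.34

1.34


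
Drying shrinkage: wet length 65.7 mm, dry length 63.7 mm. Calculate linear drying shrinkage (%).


DS = (65.7 - 63.7) / 65.7 * 100 = 3.04%

3.04


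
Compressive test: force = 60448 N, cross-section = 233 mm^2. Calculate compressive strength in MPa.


CS = 60448 / 233 = 259.4 MPa

259.4


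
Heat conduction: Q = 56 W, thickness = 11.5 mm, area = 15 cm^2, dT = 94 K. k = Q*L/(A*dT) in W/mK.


k = 56*11.5/1000/(15/10000*94) = 4.57 W/mK

4.57


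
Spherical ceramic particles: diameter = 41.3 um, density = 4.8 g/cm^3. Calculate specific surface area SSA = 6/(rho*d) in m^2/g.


SSA = 6 / (4.8 * 41.3) = 0.03 m^2/g

0.03


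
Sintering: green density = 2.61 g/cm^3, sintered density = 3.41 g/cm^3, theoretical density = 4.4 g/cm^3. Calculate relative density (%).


Relative = 3.41 / 4.4 * 100 = 77.5%

77.5


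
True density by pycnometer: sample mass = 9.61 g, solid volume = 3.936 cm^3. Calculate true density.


TD = 9.61 / 3.936 = 2.442 g/cm^3

2.442


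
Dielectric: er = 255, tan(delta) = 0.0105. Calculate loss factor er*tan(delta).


Loss = 255 * 0.0105 = 2.678

2.678


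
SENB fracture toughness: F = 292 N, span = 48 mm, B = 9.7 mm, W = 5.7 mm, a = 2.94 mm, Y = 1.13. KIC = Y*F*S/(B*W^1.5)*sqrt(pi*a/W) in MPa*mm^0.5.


KIC = 1.13*292*48/(9.7*5.7^1.5)*sqrt(pi*2.94/5.7) = 152.73

152.73


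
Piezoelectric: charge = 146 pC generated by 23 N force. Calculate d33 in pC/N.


d33 = 146 / 23 = 6.3 pC/N

6.3


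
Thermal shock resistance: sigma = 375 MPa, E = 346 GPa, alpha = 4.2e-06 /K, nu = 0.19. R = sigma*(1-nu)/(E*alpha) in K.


R = 375*(1-0.19)/(346*1000*4.2e-06) = 209 K

209


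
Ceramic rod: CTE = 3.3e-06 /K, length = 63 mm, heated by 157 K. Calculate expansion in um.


dL = 3.3e-06 * 63 * 157 * 1000 = 32.64 um

32.64


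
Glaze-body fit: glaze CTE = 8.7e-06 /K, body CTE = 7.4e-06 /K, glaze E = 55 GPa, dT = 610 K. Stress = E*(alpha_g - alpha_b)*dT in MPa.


Stress = 55*1000*(8.7e-06 - 7.4e-06)*610 = 43.6 MPa

43.6


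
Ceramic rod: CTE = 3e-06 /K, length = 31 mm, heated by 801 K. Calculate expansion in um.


dL = 3e-06 * 31 * 801 * 1000 = 74.493 um

74.493


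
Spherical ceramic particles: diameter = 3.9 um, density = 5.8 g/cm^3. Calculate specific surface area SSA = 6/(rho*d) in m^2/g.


SSA = 6 / (5.8 * 3.9) = 0.265 m^2/g

0.265


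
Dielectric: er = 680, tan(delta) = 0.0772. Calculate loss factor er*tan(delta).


Loss = 680 * 0.0772 = 52.496

52.496


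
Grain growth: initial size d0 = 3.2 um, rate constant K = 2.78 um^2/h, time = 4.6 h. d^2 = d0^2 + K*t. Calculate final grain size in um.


d^2 = 3.2^2 + 2.78*4.6 = 23.028
d = sqrt(23.028) = 4.8 um

4.8


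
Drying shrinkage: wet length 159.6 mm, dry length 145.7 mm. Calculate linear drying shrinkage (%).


DS = (159.6 - 145.7) / 159.6 * 100 = 8.71%

8.71


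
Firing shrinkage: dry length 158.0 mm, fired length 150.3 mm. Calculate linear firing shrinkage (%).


FS = (158.0 - 150.3) / 158.0 * 100 = 4.87%

4.87


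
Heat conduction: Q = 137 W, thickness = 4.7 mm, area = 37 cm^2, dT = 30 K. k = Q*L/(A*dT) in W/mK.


k = 137*4.7/1000/(37/10000*30) = 5.8 W/mK

5.8


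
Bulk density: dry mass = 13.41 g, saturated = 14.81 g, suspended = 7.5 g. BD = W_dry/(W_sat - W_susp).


BD = 13.41 / (14.81 - 7.5) = 13.41 / 7.31 = 1.834 g/cm^3

1.834


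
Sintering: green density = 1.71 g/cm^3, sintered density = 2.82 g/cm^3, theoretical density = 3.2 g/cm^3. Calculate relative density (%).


Relative = 2.82 / 3.2 * 100 = 88.1%

88.1


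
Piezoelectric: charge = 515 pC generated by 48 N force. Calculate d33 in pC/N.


d33 = 515 / 48 = 10.7 pC/N

10.7


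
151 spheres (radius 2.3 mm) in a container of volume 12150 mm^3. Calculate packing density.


V_sphere = 4/3*pi*2.3^3 = 50.965 mm^3
Total V = 151*50.965 = 7695.715 mm^3
PD = 7695.715 / 12150 = 0.633

0.633


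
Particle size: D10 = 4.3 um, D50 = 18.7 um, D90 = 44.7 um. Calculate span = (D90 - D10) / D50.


Span = (44.7 - 4.3) / 18.7 = 40.4 / 18.7 = 2.16

2.16


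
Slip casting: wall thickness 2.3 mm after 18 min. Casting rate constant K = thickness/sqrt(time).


K = 2.3 / sqrt(18) = 2.3 / 4.2426 = 0.542 mm/min^0.5

0.542


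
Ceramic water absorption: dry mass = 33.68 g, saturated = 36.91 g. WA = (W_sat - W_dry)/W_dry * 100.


WA = (36.91 - 33.68) / 33.68 * 100 = 9.59%

9.59


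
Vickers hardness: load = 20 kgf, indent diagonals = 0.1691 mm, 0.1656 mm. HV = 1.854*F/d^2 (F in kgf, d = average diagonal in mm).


d_avg = (0.1691+0.1656)/2 = 0.16735 mm
HV = 1.854*20/0.16735^2 = 1324

1324


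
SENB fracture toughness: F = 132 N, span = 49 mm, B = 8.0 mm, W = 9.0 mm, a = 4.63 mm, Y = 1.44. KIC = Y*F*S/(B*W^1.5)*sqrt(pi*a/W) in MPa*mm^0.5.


KIC = 1.44*132*49/(8.0*9.0^1.5)*sqrt(pi*4.63/9.0) = 54.82

54.82


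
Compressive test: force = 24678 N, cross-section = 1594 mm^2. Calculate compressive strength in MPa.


CS = 24678 / 1594 = 15.5 MPa

15.5


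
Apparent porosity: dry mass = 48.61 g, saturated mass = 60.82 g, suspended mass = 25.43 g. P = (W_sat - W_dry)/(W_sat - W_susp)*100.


P = (60.82 - 48.61) / (60.82 - 25.43) * 100 = 12.21 / 35.39 * 100 = 34.5%

34.5


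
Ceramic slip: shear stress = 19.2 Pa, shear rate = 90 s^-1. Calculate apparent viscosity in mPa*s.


eta = tau/gamma * 1000 = 19.2/90 * 1000 = 213.3 mPa*s

213.3


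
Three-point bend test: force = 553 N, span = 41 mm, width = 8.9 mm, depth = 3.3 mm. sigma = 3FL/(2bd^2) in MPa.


sigma = 3*553*41/(2*8.9*3.3^2) = 350.9 MPa

350.9


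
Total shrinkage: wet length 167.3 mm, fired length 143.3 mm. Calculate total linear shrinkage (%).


TS = (167.3 - 143.3) / 167.3 * 100 = 14.35%

14.35


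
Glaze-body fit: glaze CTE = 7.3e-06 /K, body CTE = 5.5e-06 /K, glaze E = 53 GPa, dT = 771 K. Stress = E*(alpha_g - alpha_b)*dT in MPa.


Stress = 53*1000*(7.3e-06 - 5.5e-06)*771 = 73.6 MPa

73.6


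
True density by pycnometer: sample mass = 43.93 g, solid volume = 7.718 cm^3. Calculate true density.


TD = 43.93 / 7.718 = 5.692 g/cm^3

5.692


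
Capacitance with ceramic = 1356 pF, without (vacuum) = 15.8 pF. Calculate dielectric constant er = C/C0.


er = 1356 / 15.8 = 85.82

85.82


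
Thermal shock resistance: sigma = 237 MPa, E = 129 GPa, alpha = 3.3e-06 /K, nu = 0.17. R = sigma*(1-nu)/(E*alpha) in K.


R = 237*(1-0.17)/(129*1000*3.3e-06) = 462 K

462


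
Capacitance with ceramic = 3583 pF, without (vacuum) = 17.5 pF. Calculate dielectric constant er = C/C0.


er = 3583 / 17.5 = 204.74

204.74


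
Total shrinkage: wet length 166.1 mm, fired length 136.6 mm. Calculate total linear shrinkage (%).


TS = (166.1 - 136.6) / 166.1 * 100 = 17.76%

17.76


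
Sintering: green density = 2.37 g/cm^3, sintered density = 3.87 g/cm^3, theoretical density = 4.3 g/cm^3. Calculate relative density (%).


Relative = 3.87 / 4.3 * 100 = 90.0%

90.0


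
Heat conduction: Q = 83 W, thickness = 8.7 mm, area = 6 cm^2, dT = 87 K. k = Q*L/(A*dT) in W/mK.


k = 83*8.7/1000/(6/10000*87) = 13.83 W/mK

13.83


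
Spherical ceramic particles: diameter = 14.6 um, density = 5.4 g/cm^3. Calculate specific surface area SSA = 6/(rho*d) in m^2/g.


SSA = 6 / (5.4 * 14.6) = 0.076 m^2/g

0.076


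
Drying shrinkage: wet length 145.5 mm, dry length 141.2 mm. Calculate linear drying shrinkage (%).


DS = (145.5 - 141.2) / 145.5 * 100 = 2.96%

2.96


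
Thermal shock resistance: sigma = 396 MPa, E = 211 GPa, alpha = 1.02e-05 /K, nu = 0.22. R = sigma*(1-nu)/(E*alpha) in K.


R = 396*(1-0.22)/(211*1000*1.02e-05) = 144 K

144


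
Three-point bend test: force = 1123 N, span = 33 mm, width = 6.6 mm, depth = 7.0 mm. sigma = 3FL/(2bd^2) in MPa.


sigma = 3*1123*33/(2*6.6*7.0^2) = 171.9 MPa

171.9


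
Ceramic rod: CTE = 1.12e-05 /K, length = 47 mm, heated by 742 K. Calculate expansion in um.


dL = 1.12e-05 * 47 * 742 * 1000 = 390.589 um

390.589


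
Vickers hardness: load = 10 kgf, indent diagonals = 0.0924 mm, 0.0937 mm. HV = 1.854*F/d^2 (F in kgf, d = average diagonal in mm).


d_avg = (0.0924+0.0937)/2 = 0.09305 mm
HV = 1.854*10/0.09305^2 = 2141

2141


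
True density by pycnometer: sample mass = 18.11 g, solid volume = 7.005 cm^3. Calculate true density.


TD = 18.11 / 7.005 = 2.585 g/cm^3

2.585


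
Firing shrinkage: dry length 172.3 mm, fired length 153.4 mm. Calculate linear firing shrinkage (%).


FS = (172.3 - 153.4) / 172.3 * 100 = 10.97%

10.97


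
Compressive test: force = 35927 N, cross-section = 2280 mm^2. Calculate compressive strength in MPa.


CS = 35927 / 2280 = 15.8 MPa

15.8


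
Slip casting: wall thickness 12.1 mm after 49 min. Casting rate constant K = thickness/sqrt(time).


K = 12.1 / sqrt(49) = 12.1 / 7.0 = 1.729 mm/min^0.5

1.729


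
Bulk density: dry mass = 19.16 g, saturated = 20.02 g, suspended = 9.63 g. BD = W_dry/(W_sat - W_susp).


BD = 19.16 / (20.02 - 9.63) = 19.16 / 10.39 = 1.844 g/cm^3

1.844


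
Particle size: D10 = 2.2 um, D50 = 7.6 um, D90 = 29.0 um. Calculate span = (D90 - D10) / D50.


Span = (29.0 - 2.2) / 7.6 = 26.8 / 7.6 = 3.526

3.526


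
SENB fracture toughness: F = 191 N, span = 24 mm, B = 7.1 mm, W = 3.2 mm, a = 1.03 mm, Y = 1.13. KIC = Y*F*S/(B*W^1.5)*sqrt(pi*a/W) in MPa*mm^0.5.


KIC = 1.13*191*24/(7.1*3.2^1.5)*sqrt(pi*1.03/3.2) = 128.16

128.16


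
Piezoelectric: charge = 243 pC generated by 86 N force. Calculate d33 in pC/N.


d33 = 243 / 86 = 2.8 pC/N

2.8


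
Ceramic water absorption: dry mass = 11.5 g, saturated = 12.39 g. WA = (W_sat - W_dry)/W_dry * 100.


WA = (12.39 - 11.5) / 11.5 * 100 = 7.74%

7.74


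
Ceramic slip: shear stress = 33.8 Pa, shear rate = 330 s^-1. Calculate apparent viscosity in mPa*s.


eta = tau/gamma * 1000 = 33.8/330 * 1000 = 102.4 mPa*s

102.4


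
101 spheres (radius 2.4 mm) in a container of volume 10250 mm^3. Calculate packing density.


V_sphere = 4/3*pi*2.4^3 = 57.9058 mm^3
Total V = 101*57.9058 = 5848.4858 mm^3
PD = 5848.4858 / 10250 = 0.571

0.571


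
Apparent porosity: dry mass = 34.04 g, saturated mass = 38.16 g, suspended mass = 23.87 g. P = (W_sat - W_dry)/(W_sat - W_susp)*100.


P = (38.16 - 34.04) / (38.16 - 23.87) * 100 = 4.12 / 14.29 * 100 = 28.8%

28.8


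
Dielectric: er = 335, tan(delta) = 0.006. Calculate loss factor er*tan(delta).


Loss = 335 * 0.006 = 2.01

2.01


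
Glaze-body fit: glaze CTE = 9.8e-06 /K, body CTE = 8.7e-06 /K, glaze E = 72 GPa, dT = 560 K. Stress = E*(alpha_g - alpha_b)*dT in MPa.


Stress = 72*1000*(9.8e-06 - 8.7e-06)*560 = 44.4 MPa

44.4


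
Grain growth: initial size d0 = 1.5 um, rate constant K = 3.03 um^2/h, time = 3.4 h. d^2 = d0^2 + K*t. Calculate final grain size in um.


d^2 = 1.5^2 + 3.03*3.4 = 12.552
d = sqrt(12.552) = 3.54 um

3.54


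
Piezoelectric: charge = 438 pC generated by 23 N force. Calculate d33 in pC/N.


d33 = 438 / 23 = 19.0 pC/N

19.0


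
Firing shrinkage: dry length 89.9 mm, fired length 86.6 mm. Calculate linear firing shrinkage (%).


FS = (89.9 - 86.6) / 89.9 * 100 = 3.67%

3.67


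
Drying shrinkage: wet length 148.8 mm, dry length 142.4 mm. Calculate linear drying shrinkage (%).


DS = (148.8 - 142.4) / 148.8 * 100 = 4.3%

4.3


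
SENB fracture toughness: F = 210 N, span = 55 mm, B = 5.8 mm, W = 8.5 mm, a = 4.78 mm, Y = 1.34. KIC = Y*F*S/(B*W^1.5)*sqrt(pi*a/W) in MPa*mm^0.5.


KIC = 1.34*210*55/(5.8*8.5^1.5)*sqrt(pi*4.78/8.5) = 143.12

143.12


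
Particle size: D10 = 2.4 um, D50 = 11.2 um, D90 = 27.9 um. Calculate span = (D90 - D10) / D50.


Span = (27.9 - 2.4) / 11.2 = 25.5 / 11.2 = 2.277

2.277


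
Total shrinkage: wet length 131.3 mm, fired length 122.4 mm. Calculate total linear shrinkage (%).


TS = (131.3 - 122.4) / 131.3 * 100 = 6.78%

6.78


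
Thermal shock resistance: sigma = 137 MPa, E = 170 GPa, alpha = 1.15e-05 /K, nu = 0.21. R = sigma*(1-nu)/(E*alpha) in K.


R = 137*(1-0.21)/(170*1000*1.15e-05) = 55 K

55


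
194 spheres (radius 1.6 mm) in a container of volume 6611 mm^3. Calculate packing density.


V_sphere = 4/3*pi*1.6^3 = 17.1573 mm^3
Total V = 194*17.1573 = 3328.5162 mm^3
PD = 3328.5162 / 6611 = 0.503

0.503


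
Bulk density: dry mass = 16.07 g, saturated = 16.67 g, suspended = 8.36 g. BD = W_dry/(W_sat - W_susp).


BD = 16.07 / (16.67 - 8.36) = 16.07 / 8.31 = 1.934 g/cm^3

1.934


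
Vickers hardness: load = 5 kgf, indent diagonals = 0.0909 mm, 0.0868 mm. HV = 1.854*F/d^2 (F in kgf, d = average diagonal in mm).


d_avg = (0.0909+0.0868)/2 = 0.08885 mm
HV = 1.854*5/0.08885^2 = 1174

1174


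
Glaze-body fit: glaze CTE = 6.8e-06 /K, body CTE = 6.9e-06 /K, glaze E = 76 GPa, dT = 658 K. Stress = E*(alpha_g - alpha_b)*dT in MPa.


Stress = 76*1000*(6.8e-06 - 6.9e-06)*658 = -5.0 MPa

-5.0


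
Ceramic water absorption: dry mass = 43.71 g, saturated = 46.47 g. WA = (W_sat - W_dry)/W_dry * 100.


WA = (46.47 - 43.71) / 43.71 * 100 = 6.31%

6.31


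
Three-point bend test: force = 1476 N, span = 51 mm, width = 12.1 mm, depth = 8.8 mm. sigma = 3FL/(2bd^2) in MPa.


sigma = 3*1476*51/(2*12.1*8.8^2) = 120.5 MPa

120.5


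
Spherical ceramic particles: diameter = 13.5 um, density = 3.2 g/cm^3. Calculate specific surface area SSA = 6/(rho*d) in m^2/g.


SSA = 6 / (3.2 * 13.5) = 0.139 m^2/g

0.139


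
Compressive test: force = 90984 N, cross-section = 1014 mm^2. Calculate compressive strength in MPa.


CS = 90984 / 1014 = 89.7 MPa

89.7


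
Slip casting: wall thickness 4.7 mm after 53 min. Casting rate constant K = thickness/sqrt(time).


K = 4.7 / sqrt(53) = 4.7 / 7.2801 = 0.646 mm/min^0.5

0.646


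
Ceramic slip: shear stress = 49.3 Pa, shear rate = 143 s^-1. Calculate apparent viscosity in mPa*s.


eta = tau/gamma * 1000 = 49.3/143 * 1000 = 344.8 mPa*s

344.8


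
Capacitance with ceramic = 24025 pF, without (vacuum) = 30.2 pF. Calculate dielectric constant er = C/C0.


er = 24025 / 30.2 = 795.53

795.53


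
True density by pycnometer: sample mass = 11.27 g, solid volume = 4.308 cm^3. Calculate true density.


TD = 11.27 / 4.308 = 2.616 g/cm^3

2.616


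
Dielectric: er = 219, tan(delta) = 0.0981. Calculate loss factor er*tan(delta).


Loss = 219 * 0.0981 = 21.484

21.484


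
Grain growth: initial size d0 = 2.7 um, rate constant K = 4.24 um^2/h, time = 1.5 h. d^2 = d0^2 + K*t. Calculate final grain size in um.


d^2 = 2.7^2 + 4.24*1.5 = 13.65
d = sqrt(13.65) = 3.69 um

3.69


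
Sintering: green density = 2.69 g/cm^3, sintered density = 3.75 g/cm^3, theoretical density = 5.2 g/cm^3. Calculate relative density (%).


Relative = 3.75 / 5.2 * 100 = 72.1%

72.1


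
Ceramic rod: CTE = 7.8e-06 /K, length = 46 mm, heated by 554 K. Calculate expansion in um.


dL = 7.8e-06 * 46 * 554 * 1000 = 198.775 um

198.775


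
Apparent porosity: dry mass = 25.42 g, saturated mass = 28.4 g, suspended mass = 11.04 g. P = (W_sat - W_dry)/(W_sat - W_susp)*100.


P = (28.4 - 25.42) / (28.4 - 11.04) * 100 = 2.98 / 17.36 * 100 = 17.2%

17.2


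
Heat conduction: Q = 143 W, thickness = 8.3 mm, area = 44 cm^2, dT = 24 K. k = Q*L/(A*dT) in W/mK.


k = 143*8.3/1000/(44/10000*24) = 11.24 W/mK

11.24


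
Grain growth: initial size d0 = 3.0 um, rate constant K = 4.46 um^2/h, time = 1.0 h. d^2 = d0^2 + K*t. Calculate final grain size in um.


d^2 = 3.0^2 + 4.46*1.0 = 13.46
d = sqrt(13.46) = 3.67 um

3.67


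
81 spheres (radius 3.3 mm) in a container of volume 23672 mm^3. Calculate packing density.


V_sphere = 4/3*pi*3.3^3 = 150.5326 mm^3
Total V = 81*150.5326 = 12193.1406 mm^3
PD = 12193.1406 / 23672 = 0.515

0.515


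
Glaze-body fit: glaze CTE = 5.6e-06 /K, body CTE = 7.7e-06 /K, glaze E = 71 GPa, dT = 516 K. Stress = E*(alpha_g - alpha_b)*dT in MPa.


Stress = 71*1000*(5.6e-06 - 7.7e-06)*516 = -76.9 MPa

-76.9


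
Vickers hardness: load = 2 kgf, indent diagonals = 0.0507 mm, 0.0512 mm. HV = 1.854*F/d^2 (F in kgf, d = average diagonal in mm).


d_avg = (0.0507+0.0512)/2 = 0.05095 mm
HV = 1.854*2/0.05095^2 = 1428

1428


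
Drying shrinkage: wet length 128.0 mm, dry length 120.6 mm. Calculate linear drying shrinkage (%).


DS = (128.0 - 120.6) / 128.0 * 100 = 5.78%

5.78


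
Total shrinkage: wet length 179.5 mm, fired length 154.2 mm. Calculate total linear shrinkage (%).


TS = (179.5 - 154.2) / 179.5 * 100 = 14.09%

14.09


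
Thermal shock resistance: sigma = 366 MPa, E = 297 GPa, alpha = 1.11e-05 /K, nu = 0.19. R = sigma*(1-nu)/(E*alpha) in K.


R = 366*(1-0.19)/(297*1000*1.11e-05) = 90 K

90


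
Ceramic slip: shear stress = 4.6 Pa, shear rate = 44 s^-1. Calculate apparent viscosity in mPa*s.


eta = tau/gamma * 1000 = 4.6/44 * 1000 = 104.5 mPa*s

104.5


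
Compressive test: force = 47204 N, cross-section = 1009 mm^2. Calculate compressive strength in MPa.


CS = 47204 / 1009 = 46.8 MPa

46.8


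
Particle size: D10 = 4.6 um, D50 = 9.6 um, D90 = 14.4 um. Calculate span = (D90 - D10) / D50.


Span = (14.4 - 4.6) / 9.6 = 9.8 / 9.6 = 1.021

1.021


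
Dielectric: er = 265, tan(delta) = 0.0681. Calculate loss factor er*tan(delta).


Loss = 265 * 0.0681 = 18.047

18.047


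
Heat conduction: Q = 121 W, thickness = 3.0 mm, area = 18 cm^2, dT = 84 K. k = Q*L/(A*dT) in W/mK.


k = 121*3.0/1000/(18/10000*84) = 2.4 W/mK

2.4


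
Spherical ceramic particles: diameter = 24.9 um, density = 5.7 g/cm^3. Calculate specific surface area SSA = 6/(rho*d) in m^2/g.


SSA = 6 / (5.7 * 24.9) = 0.042 m^2/g

0.042


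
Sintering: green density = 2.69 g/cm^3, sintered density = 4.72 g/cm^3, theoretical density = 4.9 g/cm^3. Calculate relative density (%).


Relative = 4.72 / 4.9 * 100 = 96.3%

96.3


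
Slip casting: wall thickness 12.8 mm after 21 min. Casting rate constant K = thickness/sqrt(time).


K = 12.8 / sqrt(21) = 12.8 / 4.5826 = 2.793 mm/min^0.5

2.793


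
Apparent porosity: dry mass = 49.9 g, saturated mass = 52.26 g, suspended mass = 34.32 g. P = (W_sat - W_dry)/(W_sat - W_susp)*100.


P = (52.26 - 49.9) / (52.26 - 34.32) * 100 = 2.36 / 17.94 * 100 = 13.2%

13.2


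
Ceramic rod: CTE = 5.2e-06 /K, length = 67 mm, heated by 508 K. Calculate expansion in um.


dL = 5.2e-06 * 67 * 508 * 1000 = 176.987 um

176.987


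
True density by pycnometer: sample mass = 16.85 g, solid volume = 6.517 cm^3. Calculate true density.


TD = 16.85 / 6.517 = 2.586 g/cm^3

2.586


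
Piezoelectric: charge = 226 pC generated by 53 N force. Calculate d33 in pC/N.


d33 = 226 / 53 = 4.3 pC/N

4.3


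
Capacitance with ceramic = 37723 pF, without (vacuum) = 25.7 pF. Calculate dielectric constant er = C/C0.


er = 37723 / 25.7 = 1467.82

1467.82
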